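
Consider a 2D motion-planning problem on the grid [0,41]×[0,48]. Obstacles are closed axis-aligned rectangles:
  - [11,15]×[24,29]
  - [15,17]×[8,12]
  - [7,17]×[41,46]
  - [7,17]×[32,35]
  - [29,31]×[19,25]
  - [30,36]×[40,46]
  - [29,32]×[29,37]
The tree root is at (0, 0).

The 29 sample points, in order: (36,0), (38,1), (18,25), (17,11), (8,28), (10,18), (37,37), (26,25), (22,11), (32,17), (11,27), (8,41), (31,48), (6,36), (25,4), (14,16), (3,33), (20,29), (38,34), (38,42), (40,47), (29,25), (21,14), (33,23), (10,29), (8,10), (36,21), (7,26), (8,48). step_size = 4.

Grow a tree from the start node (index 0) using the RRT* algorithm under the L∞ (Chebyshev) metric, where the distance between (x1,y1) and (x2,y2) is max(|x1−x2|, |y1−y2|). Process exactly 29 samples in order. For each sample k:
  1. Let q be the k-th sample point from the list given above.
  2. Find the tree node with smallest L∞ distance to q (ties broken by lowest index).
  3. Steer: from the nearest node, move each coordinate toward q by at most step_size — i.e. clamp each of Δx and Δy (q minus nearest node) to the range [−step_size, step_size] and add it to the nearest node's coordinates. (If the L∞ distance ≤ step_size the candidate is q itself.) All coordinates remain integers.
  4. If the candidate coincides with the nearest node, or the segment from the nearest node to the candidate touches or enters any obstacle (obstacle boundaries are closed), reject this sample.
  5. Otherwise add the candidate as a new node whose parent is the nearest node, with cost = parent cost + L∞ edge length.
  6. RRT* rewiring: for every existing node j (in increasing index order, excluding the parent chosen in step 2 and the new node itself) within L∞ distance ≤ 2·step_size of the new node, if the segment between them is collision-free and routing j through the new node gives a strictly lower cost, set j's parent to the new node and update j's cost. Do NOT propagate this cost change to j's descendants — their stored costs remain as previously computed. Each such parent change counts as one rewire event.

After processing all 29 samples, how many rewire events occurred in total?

Rewire events: 1

1. q=(36,0) nearest=0 d=36 new=(4,0) → add node 1 parent=0 cost=4
2. q=(38,1) nearest=1 d=34 new=(8,1) → add node 2 parent=1 cost=8
3. q=(18,25) nearest=2 d=24 new=(12,5) → add node 3 parent=2 cost=12
4. q=(17,11) nearest=3 d=6 new=(16,9) → blocked by [15,17]×[8,12], reject
5. q=(8,28) nearest=3 d=23 new=(8,9) → add node 4 parent=3 cost=16
6. q=(10,18) nearest=4 d=9 new=(10,13) → add node 5 parent=4 cost=20
7. q=(37,37) nearest=5 d=27 new=(14,17) → add node 6 parent=5 cost=24
8. q=(26,25) nearest=6 d=12 new=(18,21) → add node 7 parent=6 cost=28
9. q=(22,11) nearest=6 d=8 new=(18,13) → add node 8 parent=6 cost=28
10. q=(32,17) nearest=7 d=14 new=(22,17) → add node 9 parent=7 cost=32
11. q=(11,27) nearest=7 d=7 new=(14,25) → blocked by [11,15]×[24,29], reject
12. q=(8,41) nearest=7 d=20 new=(14,25) → blocked by [11,15]×[24,29], reject
13. q=(31,48) nearest=7 d=27 new=(22,25) → add node 10 parent=7 cost=32
14. q=(6,36) nearest=7 d=15 new=(14,25) → blocked by [11,15]×[24,29], reject
15. q=(25,4) nearest=8 d=9 new=(22,9) → add node 11 parent=8 cost=32
16. q=(14,16) nearest=6 d=1 new=(14,16) → add node 12 parent=6 cost=25
17. q=(3,33) nearest=7 d=15 new=(14,25) → blocked by [11,15]×[24,29], reject
18. q=(20,29) nearest=10 d=4 new=(20,29) → add node 13 parent=10 cost=36
19. q=(38,34) nearest=10 d=16 new=(26,29) → add node 14 parent=10 cost=36
20. q=(38,42) nearest=14 d=13 new=(30,33) → blocked by [29,32]×[29,37], reject
21. q=(40,47) nearest=14 d=18 new=(30,33) → blocked by [29,32]×[29,37], reject
22. q=(29,25) nearest=14 d=4 new=(29,25) → blocked by [29,31]×[19,25], reject
23. q=(21,14) nearest=8 d=3 new=(21,14) → add node 15 parent=8 cost=31
24. q=(33,23) nearest=14 d=7 new=(30,25) → blocked by [29,31]×[19,25], reject
25. q=(10,29) nearest=7 d=8 new=(14,25) → blocked by [11,15]×[24,29], reject
26. q=(8,10) nearest=4 d=1 new=(8,10) → add node 16 parent=4 cost=17; rewire 12→16 (23<25)
27. q=(36,21) nearest=14 d=10 new=(30,25) → blocked by [29,31]×[19,25], reject
28. q=(7,26) nearest=6 d=9 new=(10,21) → add node 17 parent=6 cost=28
29. q=(8,48) nearest=13 d=19 new=(16,33) → blocked by [7,17]×[32,35], reject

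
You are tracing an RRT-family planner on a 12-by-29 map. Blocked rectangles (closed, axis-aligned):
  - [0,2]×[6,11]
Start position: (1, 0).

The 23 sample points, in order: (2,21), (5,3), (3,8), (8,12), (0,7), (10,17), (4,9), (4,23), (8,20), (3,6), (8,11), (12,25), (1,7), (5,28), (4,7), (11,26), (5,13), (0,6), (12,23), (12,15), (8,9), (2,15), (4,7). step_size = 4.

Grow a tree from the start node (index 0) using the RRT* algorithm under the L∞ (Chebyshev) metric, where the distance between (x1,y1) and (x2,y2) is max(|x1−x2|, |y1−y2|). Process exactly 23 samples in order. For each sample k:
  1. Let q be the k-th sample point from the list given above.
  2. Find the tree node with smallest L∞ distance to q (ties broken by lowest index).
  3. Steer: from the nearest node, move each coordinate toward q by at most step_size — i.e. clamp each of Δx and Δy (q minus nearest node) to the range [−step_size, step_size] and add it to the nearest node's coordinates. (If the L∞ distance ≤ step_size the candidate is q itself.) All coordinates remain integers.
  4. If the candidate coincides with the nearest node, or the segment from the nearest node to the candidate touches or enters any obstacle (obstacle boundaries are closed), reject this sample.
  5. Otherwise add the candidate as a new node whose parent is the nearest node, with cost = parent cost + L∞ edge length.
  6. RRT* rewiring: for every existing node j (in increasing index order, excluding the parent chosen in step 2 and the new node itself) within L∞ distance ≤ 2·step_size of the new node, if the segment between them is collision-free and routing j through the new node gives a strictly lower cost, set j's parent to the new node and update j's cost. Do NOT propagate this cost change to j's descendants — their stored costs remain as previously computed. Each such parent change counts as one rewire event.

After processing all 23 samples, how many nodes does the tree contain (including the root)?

1. q=(2,21) nearest=0 d=21 new=(2,4) → add node 1 parent=0 cost=4
2. q=(5,3) nearest=1 d=3 new=(5,3) → add node 2 parent=1 cost=7
3. q=(3,8) nearest=1 d=4 new=(3,8) → add node 3 parent=1 cost=8
4. q=(8,12) nearest=3 d=5 new=(7,12) → add node 4 parent=3 cost=12
5. q=(0,7) nearest=1 d=3 new=(0,7) → blocked by [0,2]×[6,11], reject
6. q=(10,17) nearest=4 d=5 new=(10,16) → add node 5 parent=4 cost=16
7. q=(4,9) nearest=3 d=1 new=(4,9) → add node 6 parent=3 cost=9
8. q=(4,23) nearest=5 d=7 new=(6,20) → add node 7 parent=5 cost=20
9. q=(8,20) nearest=7 d=2 new=(8,20) → add node 8 parent=7 cost=22
10. q=(3,6) nearest=1 d=2 new=(3,6) → add node 9 parent=1 cost=6
11. q=(8,11) nearest=4 d=1 new=(8,11) → add node 10 parent=4 cost=13
12. q=(12,25) nearest=8 d=5 new=(12,24) → add node 11 parent=8 cost=26
13. q=(1,7) nearest=3 d=2 new=(1,7) → blocked by [0,2]×[6,11], reject
14. q=(5,28) nearest=11 d=7 new=(8,28) → add node 12 parent=11 cost=30
15. q=(4,7) nearest=3 d=1 new=(4,7) → add node 13 parent=3 cost=9
16. q=(11,26) nearest=11 d=2 new=(11,26) → add node 14 parent=11 cost=28
17. q=(5,13) nearest=4 d=2 new=(5,13) → add node 15 parent=4 cost=14; rewire 8→15 (21<22)
18. q=(0,6) nearest=1 d=2 new=(0,6) → blocked by [0,2]×[6,11], reject
19. q=(12,23) nearest=11 d=1 new=(12,23) → add node 16 parent=11 cost=27
20. q=(12,15) nearest=5 d=2 new=(12,15) → add node 17 parent=5 cost=18; rewire 16→17 (26<27)
21. q=(8,9) nearest=10 d=2 new=(8,9) → add node 18 parent=10 cost=15
22. q=(2,15) nearest=15 d=3 new=(2,15) → add node 19 parent=15 cost=17
23. q=(4,7) nearest=13 d=0 → coincident, reject

Node count: 20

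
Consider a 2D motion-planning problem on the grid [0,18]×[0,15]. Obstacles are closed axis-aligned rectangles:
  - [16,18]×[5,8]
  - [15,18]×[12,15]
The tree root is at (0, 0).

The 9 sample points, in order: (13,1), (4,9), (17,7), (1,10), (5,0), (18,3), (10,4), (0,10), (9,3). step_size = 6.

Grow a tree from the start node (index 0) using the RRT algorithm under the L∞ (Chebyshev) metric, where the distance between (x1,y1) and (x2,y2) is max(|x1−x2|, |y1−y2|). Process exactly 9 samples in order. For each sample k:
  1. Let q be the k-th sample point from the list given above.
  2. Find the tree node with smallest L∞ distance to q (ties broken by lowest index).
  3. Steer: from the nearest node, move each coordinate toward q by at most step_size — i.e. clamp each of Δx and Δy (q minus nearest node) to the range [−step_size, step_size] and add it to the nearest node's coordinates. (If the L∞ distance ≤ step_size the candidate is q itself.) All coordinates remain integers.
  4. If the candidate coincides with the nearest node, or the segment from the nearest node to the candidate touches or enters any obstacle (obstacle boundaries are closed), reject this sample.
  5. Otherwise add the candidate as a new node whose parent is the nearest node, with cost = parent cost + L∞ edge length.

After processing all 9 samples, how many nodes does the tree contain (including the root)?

Node count: 10

1. q=(13,1) nearest=0 d=13 new=(6,1) → add node 1 parent=0 cost=6
2. q=(4,9) nearest=1 d=8 new=(4,7) → add node 2 parent=1 cost=12
3. q=(17,7) nearest=1 d=11 new=(12,7) → add node 3 parent=1 cost=12
4. q=(1,10) nearest=2 d=3 new=(1,10) → add node 4 parent=2 cost=15
5. q=(5,0) nearest=1 d=1 new=(5,0) → add node 5 parent=1 cost=7
6. q=(18,3) nearest=3 d=6 new=(18,3) → add node 6 parent=3 cost=18
7. q=(10,4) nearest=3 d=3 new=(10,4) → add node 7 parent=3 cost=15
8. q=(0,10) nearest=4 d=1 new=(0,10) → add node 8 parent=4 cost=16
9. q=(9,3) nearest=7 d=1 new=(9,3) → add node 9 parent=7 cost=16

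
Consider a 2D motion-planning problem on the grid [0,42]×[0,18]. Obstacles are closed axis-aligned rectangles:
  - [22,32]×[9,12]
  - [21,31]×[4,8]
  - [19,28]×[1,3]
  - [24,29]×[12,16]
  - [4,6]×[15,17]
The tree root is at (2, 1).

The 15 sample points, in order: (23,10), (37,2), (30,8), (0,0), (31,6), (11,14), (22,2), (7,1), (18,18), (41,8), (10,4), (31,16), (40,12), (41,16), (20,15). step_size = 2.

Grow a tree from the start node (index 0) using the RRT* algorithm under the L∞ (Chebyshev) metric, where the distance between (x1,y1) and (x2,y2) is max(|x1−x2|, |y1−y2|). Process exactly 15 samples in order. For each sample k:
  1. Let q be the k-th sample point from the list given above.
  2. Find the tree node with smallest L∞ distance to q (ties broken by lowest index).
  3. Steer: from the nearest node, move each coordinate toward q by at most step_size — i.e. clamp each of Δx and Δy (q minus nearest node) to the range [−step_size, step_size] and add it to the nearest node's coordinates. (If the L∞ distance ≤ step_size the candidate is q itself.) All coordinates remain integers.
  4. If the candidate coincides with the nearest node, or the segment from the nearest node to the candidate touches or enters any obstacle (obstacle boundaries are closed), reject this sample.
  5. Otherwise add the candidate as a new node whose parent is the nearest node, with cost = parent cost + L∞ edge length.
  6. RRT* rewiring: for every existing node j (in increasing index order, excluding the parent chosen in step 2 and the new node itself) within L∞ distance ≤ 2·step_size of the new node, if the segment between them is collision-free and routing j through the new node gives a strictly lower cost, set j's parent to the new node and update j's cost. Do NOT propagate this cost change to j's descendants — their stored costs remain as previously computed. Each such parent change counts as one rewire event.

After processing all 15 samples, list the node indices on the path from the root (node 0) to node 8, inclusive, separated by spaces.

1. q=(23,10) nearest=0 d=21 new=(4,3) → add node 1 parent=0 cost=2
2. q=(37,2) nearest=1 d=33 new=(6,2) → add node 2 parent=1 cost=4
3. q=(30,8) nearest=2 d=24 new=(8,4) → add node 3 parent=2 cost=6
4. q=(0,0) nearest=0 d=2 new=(0,0) → add node 4 parent=0 cost=2
5. q=(31,6) nearest=3 d=23 new=(10,6) → add node 5 parent=3 cost=8
6. q=(11,14) nearest=5 d=8 new=(11,8) → add node 6 parent=5 cost=10
7. q=(22,2) nearest=6 d=11 new=(13,6) → add node 7 parent=6 cost=12
8. q=(7,1) nearest=2 d=1 new=(7,1) → add node 8 parent=2 cost=5
9. q=(18,18) nearest=6 d=10 new=(13,10) → add node 9 parent=6 cost=12
10. q=(41,8) nearest=7 d=28 new=(15,8) → add node 10 parent=7 cost=14
11. q=(10,4) nearest=3 d=2 new=(10,4) → add node 11 parent=3 cost=8; rewire 7→11 (11<12)
12. q=(31,16) nearest=10 d=16 new=(17,10) → add node 12 parent=10 cost=16
13. q=(40,12) nearest=12 d=23 new=(19,12) → add node 13 parent=12 cost=18
14. q=(41,16) nearest=13 d=22 new=(21,14) → add node 14 parent=13 cost=20
15. q=(20,15) nearest=14 d=1 new=(20,15) → add node 15 parent=14 cost=21

Path: 0 1 2 8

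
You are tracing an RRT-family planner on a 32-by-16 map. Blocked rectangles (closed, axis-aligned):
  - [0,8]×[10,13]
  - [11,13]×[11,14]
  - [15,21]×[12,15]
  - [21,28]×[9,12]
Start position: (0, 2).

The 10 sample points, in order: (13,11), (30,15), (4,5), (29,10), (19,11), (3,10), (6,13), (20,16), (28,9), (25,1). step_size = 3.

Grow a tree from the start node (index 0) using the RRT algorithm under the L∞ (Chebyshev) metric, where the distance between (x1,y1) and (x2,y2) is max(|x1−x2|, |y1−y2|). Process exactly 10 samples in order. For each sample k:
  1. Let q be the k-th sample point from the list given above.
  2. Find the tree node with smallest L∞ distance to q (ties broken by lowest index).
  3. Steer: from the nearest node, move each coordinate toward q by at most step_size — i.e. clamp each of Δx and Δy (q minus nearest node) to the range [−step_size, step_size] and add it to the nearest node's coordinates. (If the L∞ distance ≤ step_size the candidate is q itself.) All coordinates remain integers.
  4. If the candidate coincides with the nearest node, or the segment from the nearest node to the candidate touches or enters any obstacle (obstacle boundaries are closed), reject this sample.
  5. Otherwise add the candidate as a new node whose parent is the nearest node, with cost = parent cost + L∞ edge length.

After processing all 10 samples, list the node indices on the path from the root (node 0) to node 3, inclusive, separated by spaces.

Path: 0 1 3

1. q=(13,11) nearest=0 d=13 new=(3,5) → add node 1 parent=0 cost=3
2. q=(30,15) nearest=1 d=27 new=(6,8) → add node 2 parent=1 cost=6
3. q=(4,5) nearest=1 d=1 new=(4,5) → add node 3 parent=1 cost=4
4. q=(29,10) nearest=2 d=23 new=(9,10) → add node 4 parent=2 cost=9
5. q=(19,11) nearest=4 d=10 new=(12,11) → blocked by [11,13]×[11,14], reject
6. q=(3,10) nearest=2 d=3 new=(3,10) → blocked by [0,8]×[10,13], reject
7. q=(6,13) nearest=4 d=3 new=(6,13) → blocked by [0,8]×[10,13], reject
8. q=(20,16) nearest=4 d=11 new=(12,13) → blocked by [11,13]×[11,14], reject
9. q=(28,9) nearest=4 d=19 new=(12,9) → add node 5 parent=4 cost=12
10. q=(25,1) nearest=5 d=13 new=(15,6) → add node 6 parent=5 cost=15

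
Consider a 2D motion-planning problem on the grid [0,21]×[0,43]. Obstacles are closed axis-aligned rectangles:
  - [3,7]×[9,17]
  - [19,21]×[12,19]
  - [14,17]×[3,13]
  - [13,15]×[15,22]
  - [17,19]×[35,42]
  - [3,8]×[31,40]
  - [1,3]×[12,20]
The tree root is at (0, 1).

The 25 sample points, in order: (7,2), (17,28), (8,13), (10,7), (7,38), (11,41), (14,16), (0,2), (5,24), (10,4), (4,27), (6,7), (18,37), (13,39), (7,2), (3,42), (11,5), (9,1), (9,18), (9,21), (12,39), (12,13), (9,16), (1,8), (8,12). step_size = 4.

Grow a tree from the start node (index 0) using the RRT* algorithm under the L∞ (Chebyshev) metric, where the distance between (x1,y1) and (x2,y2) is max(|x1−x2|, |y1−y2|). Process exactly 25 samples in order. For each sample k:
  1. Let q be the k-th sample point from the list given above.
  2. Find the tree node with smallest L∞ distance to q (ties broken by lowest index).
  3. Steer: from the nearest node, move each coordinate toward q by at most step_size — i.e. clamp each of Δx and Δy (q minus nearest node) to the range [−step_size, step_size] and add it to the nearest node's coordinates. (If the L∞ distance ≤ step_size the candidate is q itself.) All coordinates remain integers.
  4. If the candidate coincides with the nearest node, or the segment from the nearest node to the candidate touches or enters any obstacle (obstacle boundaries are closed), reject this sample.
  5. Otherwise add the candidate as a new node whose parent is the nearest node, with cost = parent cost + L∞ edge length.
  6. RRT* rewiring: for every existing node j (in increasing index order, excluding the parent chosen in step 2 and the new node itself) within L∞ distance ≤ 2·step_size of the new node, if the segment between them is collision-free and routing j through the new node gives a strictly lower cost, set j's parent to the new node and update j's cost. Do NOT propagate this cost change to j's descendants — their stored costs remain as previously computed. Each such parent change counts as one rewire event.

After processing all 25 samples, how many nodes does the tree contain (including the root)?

Node count: 23

1. q=(7,2) nearest=0 d=7 new=(4,2) → add node 1 parent=0 cost=4
2. q=(17,28) nearest=1 d=26 new=(8,6) → add node 2 parent=1 cost=8
3. q=(8,13) nearest=2 d=7 new=(8,10) → add node 3 parent=2 cost=12
4. q=(10,7) nearest=2 d=2 new=(10,7) → add node 4 parent=2 cost=10
5. q=(7,38) nearest=3 d=28 new=(7,14) → blocked by [3,7]×[9,17], reject
6. q=(11,41) nearest=3 d=31 new=(11,14) → add node 5 parent=3 cost=16
7. q=(14,16) nearest=5 d=3 new=(14,16) → blocked by [13,15]×[15,22], reject
8. q=(0,2) nearest=0 d=1 new=(0,2) → add node 6 parent=0 cost=1
9. q=(5,24) nearest=5 d=10 new=(7,18) → add node 7 parent=5 cost=20
10. q=(10,4) nearest=2 d=2 new=(10,4) → add node 8 parent=2 cost=10
11. q=(4,27) nearest=7 d=9 new=(4,22) → add node 9 parent=7 cost=24
12. q=(6,7) nearest=2 d=2 new=(6,7) → add node 10 parent=2 cost=10
13. q=(18,37) nearest=9 d=15 new=(8,26) → add node 11 parent=9 cost=28
14. q=(13,39) nearest=11 d=13 new=(12,30) → add node 12 parent=11 cost=32
15. q=(7,2) nearest=1 d=3 new=(7,2) → add node 13 parent=1 cost=7
16. q=(3,42) nearest=12 d=12 new=(8,34) → blocked by [3,8]×[31,40], reject
17. q=(11,5) nearest=8 d=1 new=(11,5) → add node 14 parent=8 cost=11
18. q=(9,1) nearest=13 d=2 new=(9,1) → add node 15 parent=13 cost=9
19. q=(9,18) nearest=7 d=2 new=(9,18) → add node 16 parent=7 cost=22
20. q=(9,21) nearest=7 d=3 new=(9,21) → add node 17 parent=7 cost=23
21. q=(12,39) nearest=12 d=9 new=(12,34) → add node 18 parent=12 cost=36
22. q=(12,13) nearest=5 d=1 new=(12,13) → add node 19 parent=5 cost=17
23. q=(9,16) nearest=5 d=2 new=(9,16) → add node 20 parent=5 cost=18; rewire 16→20 (20<22)
24. q=(1,8) nearest=10 d=5 new=(2,8) → add node 21 parent=10 cost=14
25. q=(8,12) nearest=3 d=2 new=(8,12) → add node 22 parent=3 cost=14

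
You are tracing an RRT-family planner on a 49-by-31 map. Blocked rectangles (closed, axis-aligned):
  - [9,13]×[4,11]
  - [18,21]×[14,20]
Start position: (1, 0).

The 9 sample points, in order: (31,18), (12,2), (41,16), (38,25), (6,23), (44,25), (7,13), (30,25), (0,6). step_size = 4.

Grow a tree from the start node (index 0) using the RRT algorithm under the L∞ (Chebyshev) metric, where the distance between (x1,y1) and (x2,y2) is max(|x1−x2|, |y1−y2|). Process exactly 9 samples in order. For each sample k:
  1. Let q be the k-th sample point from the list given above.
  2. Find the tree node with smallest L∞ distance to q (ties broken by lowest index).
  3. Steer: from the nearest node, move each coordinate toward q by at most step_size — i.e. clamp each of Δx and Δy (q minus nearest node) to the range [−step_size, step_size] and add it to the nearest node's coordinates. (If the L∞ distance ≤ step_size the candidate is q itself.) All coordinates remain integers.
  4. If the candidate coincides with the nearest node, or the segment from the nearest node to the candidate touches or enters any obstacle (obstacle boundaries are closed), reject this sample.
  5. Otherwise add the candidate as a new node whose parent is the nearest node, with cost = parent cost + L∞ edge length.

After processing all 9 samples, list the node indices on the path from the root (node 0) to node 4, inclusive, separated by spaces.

1. q=(31,18) nearest=0 d=30 new=(5,4) → add node 1 parent=0 cost=4
2. q=(12,2) nearest=1 d=7 new=(9,2) → add node 2 parent=1 cost=8
3. q=(41,16) nearest=2 d=32 new=(13,6) → blocked by [9,13]×[4,11], reject
4. q=(38,25) nearest=2 d=29 new=(13,6) → blocked by [9,13]×[4,11], reject
5. q=(6,23) nearest=1 d=19 new=(6,8) → add node 3 parent=1 cost=8
6. q=(44,25) nearest=2 d=35 new=(13,6) → blocked by [9,13]×[4,11], reject
7. q=(7,13) nearest=3 d=5 new=(7,12) → add node 4 parent=3 cost=12
8. q=(30,25) nearest=2 d=23 new=(13,6) → blocked by [9,13]×[4,11], reject
9. q=(0,6) nearest=1 d=5 new=(1,6) → add node 5 parent=1 cost=8

Path: 0 1 3 4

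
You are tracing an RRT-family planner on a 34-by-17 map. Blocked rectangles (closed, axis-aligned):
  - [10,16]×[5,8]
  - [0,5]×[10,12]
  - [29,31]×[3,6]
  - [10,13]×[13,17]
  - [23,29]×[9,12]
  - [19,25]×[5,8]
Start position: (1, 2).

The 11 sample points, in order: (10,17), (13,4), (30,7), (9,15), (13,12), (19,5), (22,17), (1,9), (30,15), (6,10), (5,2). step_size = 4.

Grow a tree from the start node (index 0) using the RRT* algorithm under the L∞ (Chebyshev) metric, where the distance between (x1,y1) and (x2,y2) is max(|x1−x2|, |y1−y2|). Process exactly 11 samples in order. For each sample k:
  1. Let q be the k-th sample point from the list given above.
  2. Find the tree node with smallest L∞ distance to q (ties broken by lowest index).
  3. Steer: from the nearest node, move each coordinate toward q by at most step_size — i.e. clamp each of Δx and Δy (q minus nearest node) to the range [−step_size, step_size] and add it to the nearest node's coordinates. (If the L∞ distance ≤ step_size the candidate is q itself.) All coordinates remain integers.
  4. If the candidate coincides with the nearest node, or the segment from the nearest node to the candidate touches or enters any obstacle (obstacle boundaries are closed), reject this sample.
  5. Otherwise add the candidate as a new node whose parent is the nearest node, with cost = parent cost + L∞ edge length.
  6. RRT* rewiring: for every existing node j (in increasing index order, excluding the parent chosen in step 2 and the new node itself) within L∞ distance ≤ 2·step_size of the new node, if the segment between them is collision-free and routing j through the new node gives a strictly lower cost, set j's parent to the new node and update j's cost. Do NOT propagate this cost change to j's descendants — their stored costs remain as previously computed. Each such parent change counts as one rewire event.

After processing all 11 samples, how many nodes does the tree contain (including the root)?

Node count: 11

1. q=(10,17) nearest=0 d=15 new=(5,6) → add node 1 parent=0 cost=4
2. q=(13,4) nearest=1 d=8 new=(9,4) → add node 2 parent=1 cost=8
3. q=(30,7) nearest=2 d=21 new=(13,7) → blocked by [10,16]×[5,8], reject
4. q=(9,15) nearest=1 d=9 new=(9,10) → add node 3 parent=1 cost=8
5. q=(13,12) nearest=3 d=4 new=(13,12) → add node 4 parent=3 cost=12
6. q=(19,5) nearest=4 d=7 new=(17,8) → add node 5 parent=4 cost=16
7. q=(22,17) nearest=4 d=9 new=(17,16) → add node 6 parent=4 cost=16
8. q=(1,9) nearest=1 d=4 new=(1,9) → add node 7 parent=1 cost=8
9. q=(30,15) nearest=5 d=13 new=(21,12) → add node 8 parent=5 cost=20
10. q=(6,10) nearest=3 d=3 new=(6,10) → add node 9 parent=3 cost=11
11. q=(5,2) nearest=0 d=4 new=(5,2) → add node 10 parent=0 cost=4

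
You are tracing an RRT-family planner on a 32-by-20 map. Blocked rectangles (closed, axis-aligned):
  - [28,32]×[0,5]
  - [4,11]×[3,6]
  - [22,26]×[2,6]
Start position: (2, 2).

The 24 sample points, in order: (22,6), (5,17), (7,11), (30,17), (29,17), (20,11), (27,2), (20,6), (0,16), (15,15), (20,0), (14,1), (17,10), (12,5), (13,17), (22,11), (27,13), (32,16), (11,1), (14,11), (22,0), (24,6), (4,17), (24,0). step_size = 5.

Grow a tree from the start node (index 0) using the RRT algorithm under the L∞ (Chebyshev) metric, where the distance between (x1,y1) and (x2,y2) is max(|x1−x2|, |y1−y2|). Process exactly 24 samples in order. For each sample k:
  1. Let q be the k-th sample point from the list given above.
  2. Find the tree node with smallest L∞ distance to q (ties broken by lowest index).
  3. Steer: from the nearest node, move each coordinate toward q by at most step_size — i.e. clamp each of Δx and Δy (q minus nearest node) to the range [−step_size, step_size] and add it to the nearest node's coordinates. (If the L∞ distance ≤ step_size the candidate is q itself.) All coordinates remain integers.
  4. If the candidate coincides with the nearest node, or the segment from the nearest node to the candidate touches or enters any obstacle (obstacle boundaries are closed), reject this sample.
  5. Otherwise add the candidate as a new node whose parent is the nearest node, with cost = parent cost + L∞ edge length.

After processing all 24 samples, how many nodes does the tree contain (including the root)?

1. q=(22,6) nearest=0 d=20 new=(7,6) → blocked by [4,11]×[3,6], reject
2. q=(5,17) nearest=0 d=15 new=(5,7) → blocked by [4,11]×[3,6], reject
3. q=(7,11) nearest=0 d=9 new=(7,7) → blocked by [4,11]×[3,6], reject
4. q=(30,17) nearest=0 d=28 new=(7,7) → blocked by [4,11]×[3,6], reject
5. q=(29,17) nearest=0 d=27 new=(7,7) → blocked by [4,11]×[3,6], reject
6. q=(20,11) nearest=0 d=18 new=(7,7) → blocked by [4,11]×[3,6], reject
7. q=(27,2) nearest=0 d=25 new=(7,2) → add node 1 parent=0 cost=5
8. q=(20,6) nearest=1 d=13 new=(12,6) → blocked by [4,11]×[3,6], reject
9. q=(0,16) nearest=0 d=14 new=(0,7) → add node 2 parent=0 cost=5
10. q=(15,15) nearest=0 d=13 new=(7,7) → blocked by [4,11]×[3,6], reject
11. q=(20,0) nearest=1 d=13 new=(12,0) → add node 3 parent=1 cost=10
12. q=(14,1) nearest=3 d=2 new=(14,1) → add node 4 parent=3 cost=12
13. q=(17,10) nearest=4 d=9 new=(17,6) → add node 5 parent=4 cost=17
14. q=(12,5) nearest=4 d=4 new=(12,5) → add node 6 parent=4 cost=16
15. q=(13,17) nearest=5 d=11 new=(13,11) → add node 7 parent=5 cost=22
16. q=(22,11) nearest=5 d=5 new=(22,11) → add node 8 parent=5 cost=22
17. q=(27,13) nearest=8 d=5 new=(27,13) → add node 9 parent=8 cost=27
18. q=(32,16) nearest=9 d=5 new=(32,16) → add node 10 parent=9 cost=32
19. q=(11,1) nearest=3 d=1 new=(11,1) → add node 11 parent=3 cost=11
20. q=(14,11) nearest=7 d=1 new=(14,11) → add node 12 parent=7 cost=23
21. q=(22,0) nearest=5 d=6 new=(22,1) → add node 13 parent=5 cost=22
22. q=(24,6) nearest=8 d=5 new=(24,6) → blocked by [22,26]×[2,6], reject
23. q=(4,17) nearest=7 d=9 new=(8,16) → add node 14 parent=7 cost=27
24. q=(24,0) nearest=13 d=2 new=(24,0) → add node 15 parent=13 cost=24

Node count: 16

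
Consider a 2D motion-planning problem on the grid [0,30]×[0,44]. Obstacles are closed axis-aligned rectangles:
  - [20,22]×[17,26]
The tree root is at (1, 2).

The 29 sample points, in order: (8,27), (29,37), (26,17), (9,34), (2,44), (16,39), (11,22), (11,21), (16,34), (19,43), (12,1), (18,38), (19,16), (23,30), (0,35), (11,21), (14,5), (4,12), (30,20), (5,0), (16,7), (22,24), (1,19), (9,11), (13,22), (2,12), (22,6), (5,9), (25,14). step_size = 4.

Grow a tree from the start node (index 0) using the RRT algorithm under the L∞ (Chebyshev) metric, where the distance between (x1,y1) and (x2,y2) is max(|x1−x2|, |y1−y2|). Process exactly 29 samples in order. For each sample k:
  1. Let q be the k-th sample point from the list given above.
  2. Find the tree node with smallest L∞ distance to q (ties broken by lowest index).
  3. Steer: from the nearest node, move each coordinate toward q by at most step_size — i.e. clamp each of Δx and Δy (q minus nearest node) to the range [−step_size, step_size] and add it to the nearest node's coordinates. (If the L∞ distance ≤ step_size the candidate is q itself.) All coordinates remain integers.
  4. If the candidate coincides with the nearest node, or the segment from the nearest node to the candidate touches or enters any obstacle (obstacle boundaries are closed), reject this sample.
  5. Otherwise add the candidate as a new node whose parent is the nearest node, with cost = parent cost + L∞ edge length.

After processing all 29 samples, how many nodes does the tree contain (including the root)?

1. q=(8,27) nearest=0 d=25 new=(5,6) → add node 1 parent=0 cost=4
2. q=(29,37) nearest=1 d=31 new=(9,10) → add node 2 parent=1 cost=8
3. q=(26,17) nearest=2 d=17 new=(13,14) → add node 3 parent=2 cost=12
4. q=(9,34) nearest=3 d=20 new=(9,18) → add node 4 parent=3 cost=16
5. q=(2,44) nearest=4 d=26 new=(5,22) → add node 5 parent=4 cost=20
6. q=(16,39) nearest=5 d=17 new=(9,26) → add node 6 parent=5 cost=24
7. q=(11,22) nearest=4 d=4 new=(11,22) → add node 7 parent=4 cost=20
8. q=(11,21) nearest=7 d=1 new=(11,21) → add node 8 parent=7 cost=21
9. q=(16,34) nearest=6 d=8 new=(13,30) → add node 9 parent=6 cost=28
10. q=(19,43) nearest=9 d=13 new=(17,34) → add node 10 parent=9 cost=32
11. q=(12,1) nearest=1 d=7 new=(9,2) → add node 11 parent=1 cost=8
12. q=(18,38) nearest=10 d=4 new=(18,38) → add node 12 parent=10 cost=36
13. q=(19,16) nearest=3 d=6 new=(17,16) → add node 13 parent=3 cost=16
14. q=(23,30) nearest=10 d=6 new=(21,30) → add node 14 parent=10 cost=36
15. q=(0,35) nearest=6 d=9 new=(5,30) → add node 15 parent=6 cost=28
16. q=(11,21) nearest=8 d=0 → coincident, reject
17. q=(14,5) nearest=2 d=5 new=(13,6) → add node 16 parent=2 cost=12
18. q=(4,12) nearest=2 d=5 new=(5,12) → add node 17 parent=2 cost=12
19. q=(30,20) nearest=14 d=10 new=(25,26) → add node 18 parent=14 cost=40
20. q=(5,0) nearest=0 d=4 new=(5,0) → add node 19 parent=0 cost=4
21. q=(16,7) nearest=16 d=3 new=(16,7) → add node 20 parent=16 cost=15
22. q=(22,24) nearest=18 d=3 new=(22,24) → blocked by [20,22]×[17,26], reject
23. q=(1,19) nearest=5 d=4 new=(1,19) → add node 21 parent=5 cost=24
24. q=(9,11) nearest=2 d=1 new=(9,11) → add node 22 parent=2 cost=9
25. q=(13,22) nearest=7 d=2 new=(13,22) → add node 23 parent=7 cost=22
26. q=(2,12) nearest=17 d=3 new=(2,12) → add node 24 parent=17 cost=15
27. q=(22,6) nearest=20 d=6 new=(20,6) → add node 25 parent=20 cost=19
28. q=(5,9) nearest=1 d=3 new=(5,9) → add node 26 parent=1 cost=7
29. q=(25,14) nearest=13 d=8 new=(21,14) → add node 27 parent=13 cost=20

Node count: 28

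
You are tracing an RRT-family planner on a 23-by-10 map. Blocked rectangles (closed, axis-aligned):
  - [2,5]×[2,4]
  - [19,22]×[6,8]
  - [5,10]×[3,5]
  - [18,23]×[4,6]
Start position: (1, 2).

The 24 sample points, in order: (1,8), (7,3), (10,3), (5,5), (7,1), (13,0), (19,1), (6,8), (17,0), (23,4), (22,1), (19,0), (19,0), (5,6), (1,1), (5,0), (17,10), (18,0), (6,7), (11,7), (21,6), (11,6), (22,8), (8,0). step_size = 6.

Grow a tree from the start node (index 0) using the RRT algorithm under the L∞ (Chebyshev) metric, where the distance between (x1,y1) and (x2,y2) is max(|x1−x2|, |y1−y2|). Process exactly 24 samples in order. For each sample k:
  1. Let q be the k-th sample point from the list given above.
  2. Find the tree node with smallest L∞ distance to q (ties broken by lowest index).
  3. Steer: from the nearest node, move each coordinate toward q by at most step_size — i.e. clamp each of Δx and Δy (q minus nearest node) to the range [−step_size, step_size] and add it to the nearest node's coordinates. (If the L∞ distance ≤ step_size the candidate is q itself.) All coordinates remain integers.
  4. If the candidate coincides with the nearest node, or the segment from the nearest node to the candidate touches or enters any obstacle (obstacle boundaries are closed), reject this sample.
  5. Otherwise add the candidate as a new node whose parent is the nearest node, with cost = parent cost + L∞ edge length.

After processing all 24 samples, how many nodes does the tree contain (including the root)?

1. q=(1,8) nearest=0 d=6 new=(1,8) → add node 1 parent=0 cost=6
2. q=(7,3) nearest=0 d=6 new=(7,3) → blocked by [2,5]×[2,4], reject
3. q=(10,3) nearest=0 d=9 new=(7,3) → blocked by [2,5]×[2,4], reject
4. q=(5,5) nearest=0 d=4 new=(5,5) → blocked by [2,5]×[2,4], reject
5. q=(7,1) nearest=0 d=6 new=(7,1) → add node 2 parent=0 cost=6
6. q=(13,0) nearest=2 d=6 new=(13,0) → add node 3 parent=2 cost=12
7. q=(19,1) nearest=3 d=6 new=(19,1) → add node 4 parent=3 cost=18
8. q=(6,8) nearest=1 d=5 new=(6,8) → add node 5 parent=1 cost=11
9. q=(17,0) nearest=4 d=2 new=(17,0) → add node 6 parent=4 cost=20
10. q=(23,4) nearest=4 d=4 new=(23,4) → blocked by [18,23]×[4,6], reject
11. q=(22,1) nearest=4 d=3 new=(22,1) → add node 7 parent=4 cost=21
12. q=(19,0) nearest=4 d=1 new=(19,0) → add node 8 parent=4 cost=19
13. q=(19,0) nearest=8 d=0 → coincident, reject
14. q=(5,6) nearest=5 d=2 new=(5,6) → add node 9 parent=5 cost=13
15. q=(1,1) nearest=0 d=1 new=(1,1) → add node 10 parent=0 cost=1
16. q=(5,0) nearest=2 d=2 new=(5,0) → add node 11 parent=2 cost=8
17. q=(17,10) nearest=4 d=9 new=(17,7) → blocked by [18,23]×[4,6], reject
18. q=(18,0) nearest=4 d=1 new=(18,0) → add node 12 parent=4 cost=19
19. q=(6,7) nearest=5 d=1 new=(6,7) → add node 13 parent=5 cost=12
20. q=(11,7) nearest=5 d=5 new=(11,7) → add node 14 parent=5 cost=16
21. q=(21,6) nearest=4 d=5 new=(21,6) → blocked by [19,22]×[6,8], reject
22. q=(11,6) nearest=14 d=1 new=(11,6) → add node 15 parent=14 cost=17
23. q=(22,8) nearest=4 d=7 new=(22,7) → blocked by [19,22]×[6,8], reject
24. q=(8,0) nearest=2 d=1 new=(8,0) → add node 16 parent=2 cost=7

Node count: 17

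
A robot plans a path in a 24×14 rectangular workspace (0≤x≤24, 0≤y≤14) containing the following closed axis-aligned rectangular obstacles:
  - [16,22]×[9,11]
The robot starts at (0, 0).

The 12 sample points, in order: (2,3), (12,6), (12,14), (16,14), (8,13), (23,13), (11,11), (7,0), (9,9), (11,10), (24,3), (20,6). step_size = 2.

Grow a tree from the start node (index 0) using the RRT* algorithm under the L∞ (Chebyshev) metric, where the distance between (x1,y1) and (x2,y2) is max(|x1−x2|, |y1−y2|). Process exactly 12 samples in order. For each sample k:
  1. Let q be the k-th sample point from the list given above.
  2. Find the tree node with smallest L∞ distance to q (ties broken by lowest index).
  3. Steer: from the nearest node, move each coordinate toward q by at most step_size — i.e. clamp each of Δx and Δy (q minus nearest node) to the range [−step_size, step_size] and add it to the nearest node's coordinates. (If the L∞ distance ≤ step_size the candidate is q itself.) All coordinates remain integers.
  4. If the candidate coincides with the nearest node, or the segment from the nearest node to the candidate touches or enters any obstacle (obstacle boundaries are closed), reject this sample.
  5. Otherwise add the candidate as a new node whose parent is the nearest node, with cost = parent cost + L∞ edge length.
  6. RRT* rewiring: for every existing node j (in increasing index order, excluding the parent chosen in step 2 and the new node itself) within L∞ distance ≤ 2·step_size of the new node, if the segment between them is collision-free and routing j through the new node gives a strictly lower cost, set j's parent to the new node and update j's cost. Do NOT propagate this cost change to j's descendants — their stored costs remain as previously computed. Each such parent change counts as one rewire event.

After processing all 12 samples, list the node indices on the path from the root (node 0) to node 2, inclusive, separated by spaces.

1. q=(2,3) nearest=0 d=3 new=(2,2) → add node 1 parent=0 cost=2
2. q=(12,6) nearest=1 d=10 new=(4,4) → add node 2 parent=1 cost=4
3. q=(12,14) nearest=2 d=10 new=(6,6) → add node 3 parent=2 cost=6
4. q=(16,14) nearest=3 d=10 new=(8,8) → add node 4 parent=3 cost=8
5. q=(8,13) nearest=4 d=5 new=(8,10) → add node 5 parent=4 cost=10
6. q=(23,13) nearest=4 d=15 new=(10,10) → add node 6 parent=4 cost=10
7. q=(11,11) nearest=6 d=1 new=(11,11) → add node 7 parent=6 cost=11
8. q=(7,0) nearest=2 d=4 new=(6,2) → add node 8 parent=2 cost=6
9. q=(9,9) nearest=4 d=1 new=(9,9) → add node 9 parent=4 cost=9
10. q=(11,10) nearest=6 d=1 new=(11,10) → add node 10 parent=6 cost=11
11. q=(24,3) nearest=7 d=13 new=(13,9) → add node 11 parent=7 cost=13
12. q=(20,6) nearest=11 d=7 new=(15,7) → add node 12 parent=11 cost=15

Path: 0 1 2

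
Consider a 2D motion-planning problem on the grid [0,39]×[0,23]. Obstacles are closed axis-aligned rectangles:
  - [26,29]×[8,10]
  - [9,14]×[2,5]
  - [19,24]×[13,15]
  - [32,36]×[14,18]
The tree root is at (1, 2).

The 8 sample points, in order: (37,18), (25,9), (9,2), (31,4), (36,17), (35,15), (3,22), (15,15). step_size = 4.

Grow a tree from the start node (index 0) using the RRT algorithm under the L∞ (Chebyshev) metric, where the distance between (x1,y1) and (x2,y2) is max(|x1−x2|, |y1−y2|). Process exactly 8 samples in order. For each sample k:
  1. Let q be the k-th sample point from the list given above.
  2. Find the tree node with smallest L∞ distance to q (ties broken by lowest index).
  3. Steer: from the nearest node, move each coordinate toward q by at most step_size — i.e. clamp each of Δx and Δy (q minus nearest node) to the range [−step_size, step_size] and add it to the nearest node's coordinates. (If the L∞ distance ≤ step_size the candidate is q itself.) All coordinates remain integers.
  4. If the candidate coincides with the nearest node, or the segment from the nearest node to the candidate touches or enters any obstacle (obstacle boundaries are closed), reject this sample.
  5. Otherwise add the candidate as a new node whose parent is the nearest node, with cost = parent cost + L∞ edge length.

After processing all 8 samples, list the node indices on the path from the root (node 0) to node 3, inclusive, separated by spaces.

1. q=(37,18) nearest=0 d=36 new=(5,6) → add node 1 parent=0 cost=4
2. q=(25,9) nearest=1 d=20 new=(9,9) → add node 2 parent=1 cost=8
3. q=(9,2) nearest=1 d=4 new=(9,2) → blocked by [9,14]×[2,5], reject
4. q=(31,4) nearest=2 d=22 new=(13,5) → blocked by [9,14]×[2,5], reject
5. q=(36,17) nearest=2 d=27 new=(13,13) → add node 3 parent=2 cost=12
6. q=(35,15) nearest=3 d=22 new=(17,15) → add node 4 parent=3 cost=16
7. q=(3,22) nearest=3 d=10 new=(9,17) → add node 5 parent=3 cost=16
8. q=(15,15) nearest=3 d=2 new=(15,15) → add node 6 parent=3 cost=14

Path: 0 1 2 3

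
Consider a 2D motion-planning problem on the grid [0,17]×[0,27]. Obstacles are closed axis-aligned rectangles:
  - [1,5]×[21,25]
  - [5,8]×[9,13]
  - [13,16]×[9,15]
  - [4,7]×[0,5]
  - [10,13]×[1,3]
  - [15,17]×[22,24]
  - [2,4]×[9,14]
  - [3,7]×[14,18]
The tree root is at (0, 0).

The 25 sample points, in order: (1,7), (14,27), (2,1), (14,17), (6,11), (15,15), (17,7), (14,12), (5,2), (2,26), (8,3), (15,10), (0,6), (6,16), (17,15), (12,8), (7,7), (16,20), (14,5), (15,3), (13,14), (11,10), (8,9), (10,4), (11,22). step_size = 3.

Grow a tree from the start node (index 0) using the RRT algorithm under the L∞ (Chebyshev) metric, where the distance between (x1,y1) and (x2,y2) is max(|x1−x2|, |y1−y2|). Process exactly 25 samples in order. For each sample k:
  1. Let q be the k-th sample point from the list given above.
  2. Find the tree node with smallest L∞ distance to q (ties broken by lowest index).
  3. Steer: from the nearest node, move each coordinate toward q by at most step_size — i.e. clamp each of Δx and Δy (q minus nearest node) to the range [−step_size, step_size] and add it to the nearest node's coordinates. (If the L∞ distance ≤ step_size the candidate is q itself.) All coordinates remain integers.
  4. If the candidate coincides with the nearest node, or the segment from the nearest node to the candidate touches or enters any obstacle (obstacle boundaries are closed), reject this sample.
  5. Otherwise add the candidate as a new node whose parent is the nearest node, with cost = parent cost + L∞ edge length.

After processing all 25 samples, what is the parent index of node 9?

Parent of node 9: 8

1. q=(1,7) nearest=0 d=7 new=(1,3) → add node 1 parent=0 cost=3
2. q=(14,27) nearest=1 d=24 new=(4,6) → add node 2 parent=1 cost=6
3. q=(2,1) nearest=0 d=2 new=(2,1) → add node 3 parent=0 cost=2
4. q=(14,17) nearest=2 d=11 new=(7,9) → blocked by [5,8]×[9,13], reject
5. q=(6,11) nearest=2 d=5 new=(6,9) → blocked by [5,8]×[9,13], reject
6. q=(15,15) nearest=2 d=11 new=(7,9) → blocked by [5,8]×[9,13], reject
7. q=(17,7) nearest=2 d=13 new=(7,7) → add node 4 parent=2 cost=9
8. q=(14,12) nearest=4 d=7 new=(10,10) → add node 5 parent=4 cost=12
9. q=(5,2) nearest=3 d=3 new=(5,2) → blocked by [4,7]×[0,5], reject
10. q=(2,26) nearest=5 d=16 new=(7,13) → blocked by [5,8]×[9,13], reject
11. q=(8,3) nearest=2 d=4 new=(7,3) → blocked by [4,7]×[0,5], reject
12. q=(15,10) nearest=5 d=5 new=(13,10) → blocked by [13,16]×[9,15], reject
13. q=(0,6) nearest=1 d=3 new=(0,6) → add node 6 parent=1 cost=6
14. q=(6,16) nearest=5 d=6 new=(7,13) → blocked by [5,8]×[9,13], reject
15. q=(17,15) nearest=5 d=7 new=(13,13) → blocked by [13,16]×[9,15], reject
16. q=(12,8) nearest=5 d=2 new=(12,8) → add node 7 parent=5 cost=14
17. q=(7,7) nearest=4 d=0 → coincident, reject
18. q=(16,20) nearest=5 d=10 new=(13,13) → blocked by [13,16]×[9,15], reject
19. q=(14,5) nearest=7 d=3 new=(14,5) → add node 8 parent=7 cost=17
20. q=(15,3) nearest=8 d=2 new=(15,3) → add node 9 parent=8 cost=19
21. q=(13,14) nearest=5 d=4 new=(13,13) → blocked by [13,16]×[9,15], reject
22. q=(11,10) nearest=5 d=1 new=(11,10) → add node 10 parent=5 cost=13
23. q=(8,9) nearest=4 d=2 new=(8,9) → blocked by [5,8]×[9,13], reject
24. q=(10,4) nearest=4 d=3 new=(10,4) → add node 11 parent=4 cost=12
25. q=(11,22) nearest=5 d=12 new=(11,13) → add node 12 parent=5 cost=15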